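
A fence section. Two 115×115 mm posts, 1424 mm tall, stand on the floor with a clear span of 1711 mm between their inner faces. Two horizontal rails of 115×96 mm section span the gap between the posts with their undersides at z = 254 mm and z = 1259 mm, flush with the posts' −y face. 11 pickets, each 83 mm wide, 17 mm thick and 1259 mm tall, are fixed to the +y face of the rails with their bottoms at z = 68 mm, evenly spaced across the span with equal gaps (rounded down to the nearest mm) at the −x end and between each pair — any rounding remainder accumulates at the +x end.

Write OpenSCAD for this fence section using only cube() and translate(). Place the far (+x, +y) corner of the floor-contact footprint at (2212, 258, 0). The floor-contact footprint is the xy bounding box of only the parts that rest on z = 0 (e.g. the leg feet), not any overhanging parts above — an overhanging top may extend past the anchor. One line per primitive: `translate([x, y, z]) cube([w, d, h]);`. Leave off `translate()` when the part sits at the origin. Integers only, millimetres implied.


translate([271, 143, 0]) cube([115, 115, 1424]);
translate([2097, 143, 0]) cube([115, 115, 1424]);
translate([386, 143, 254]) cube([1711, 115, 96]);
translate([386, 143, 1259]) cube([1711, 115, 96]);
translate([452, 258, 68]) cube([83, 17, 1259]);
translate([601, 258, 68]) cube([83, 17, 1259]);
translate([750, 258, 68]) cube([83, 17, 1259]);
translate([899, 258, 68]) cube([83, 17, 1259]);
translate([1048, 258, 68]) cube([83, 17, 1259]);
translate([1197, 258, 68]) cube([83, 17, 1259]);
translate([1346, 258, 68]) cube([83, 17, 1259]);
translate([1495, 258, 68]) cube([83, 17, 1259]);
translate([1644, 258, 68]) cube([83, 17, 1259]);
translate([1793, 258, 68]) cube([83, 17, 1259]);
translate([1942, 258, 68]) cube([83, 17, 1259]);


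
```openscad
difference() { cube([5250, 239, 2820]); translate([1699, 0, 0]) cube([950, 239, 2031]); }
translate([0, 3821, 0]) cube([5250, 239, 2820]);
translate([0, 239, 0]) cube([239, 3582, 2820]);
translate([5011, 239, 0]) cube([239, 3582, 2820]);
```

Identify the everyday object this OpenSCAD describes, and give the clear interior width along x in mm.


A single room. The interior width is 4772 mm.

Four walls enclosing a rectangle with a door in the front wall — a room. Outside width 5250 minus two 239 mm walls gives 4772 mm.


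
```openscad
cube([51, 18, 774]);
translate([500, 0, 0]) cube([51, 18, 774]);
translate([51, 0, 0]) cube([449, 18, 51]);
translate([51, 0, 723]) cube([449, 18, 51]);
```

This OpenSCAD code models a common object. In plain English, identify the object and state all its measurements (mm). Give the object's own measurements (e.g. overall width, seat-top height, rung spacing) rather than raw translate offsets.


A rectangular picture frame lying in the x–z plane (depth along y). The opening is 449 mm wide (x) by 672 mm tall (z), surrounded by a border 51 mm wide on all four sides. The frame is 18 mm deep and is made of two full-height vertical stiles with two horizontal rails fitted between them.


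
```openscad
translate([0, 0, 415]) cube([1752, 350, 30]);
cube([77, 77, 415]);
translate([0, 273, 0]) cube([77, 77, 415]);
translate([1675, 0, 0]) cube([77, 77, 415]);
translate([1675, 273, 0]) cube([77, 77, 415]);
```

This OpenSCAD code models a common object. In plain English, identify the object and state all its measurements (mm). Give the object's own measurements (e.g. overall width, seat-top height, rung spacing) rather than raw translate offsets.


A bench: a 1752×350 mm seat slab, 30 mm thick, top at z = 445 mm, on four 77×77 mm square legs flush with the seat corners and standing on z = 0.


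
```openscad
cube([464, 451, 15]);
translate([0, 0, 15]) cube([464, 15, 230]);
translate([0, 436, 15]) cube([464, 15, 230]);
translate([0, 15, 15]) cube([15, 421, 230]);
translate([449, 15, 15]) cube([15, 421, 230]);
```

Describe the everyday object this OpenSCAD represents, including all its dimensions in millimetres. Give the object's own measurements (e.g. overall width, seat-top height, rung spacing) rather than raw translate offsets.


An open-topped rectangular box: outside dimensions 464×451×245 mm, with a uniform wall and base thickness of 15 mm. The base is a full 464×451 slab on the floor; four walls sit on top of the base. The front and back walls (the −y and +y sides) span the full width; the two side walls fit between them.


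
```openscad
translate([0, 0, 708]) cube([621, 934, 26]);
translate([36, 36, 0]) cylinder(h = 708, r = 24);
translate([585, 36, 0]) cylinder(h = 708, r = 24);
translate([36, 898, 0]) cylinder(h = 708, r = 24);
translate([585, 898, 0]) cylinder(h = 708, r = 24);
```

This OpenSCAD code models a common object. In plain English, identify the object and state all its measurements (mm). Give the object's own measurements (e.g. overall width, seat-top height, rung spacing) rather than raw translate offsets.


A table: top 621 mm (x) × 934 mm (y), 26 mm thick, upper face at z = 734 mm, on four round legs of 48 mm diameter, each leg's bounding box inset 12 mm from the nearest pair of top edges from z = 0 to the bottom of the top.


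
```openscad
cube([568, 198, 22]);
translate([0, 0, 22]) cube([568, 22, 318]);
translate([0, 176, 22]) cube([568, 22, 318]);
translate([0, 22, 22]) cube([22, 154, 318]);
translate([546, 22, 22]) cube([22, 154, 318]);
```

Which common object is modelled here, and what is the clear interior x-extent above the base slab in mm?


An open box. The internal width is 524 mm.

A 568×198 base slab with four walls standing on it — an open box. The base is 568 mm wide and the walls are 22 mm thick, so the internal width is 568 − 2 × 22 = 524 mm.


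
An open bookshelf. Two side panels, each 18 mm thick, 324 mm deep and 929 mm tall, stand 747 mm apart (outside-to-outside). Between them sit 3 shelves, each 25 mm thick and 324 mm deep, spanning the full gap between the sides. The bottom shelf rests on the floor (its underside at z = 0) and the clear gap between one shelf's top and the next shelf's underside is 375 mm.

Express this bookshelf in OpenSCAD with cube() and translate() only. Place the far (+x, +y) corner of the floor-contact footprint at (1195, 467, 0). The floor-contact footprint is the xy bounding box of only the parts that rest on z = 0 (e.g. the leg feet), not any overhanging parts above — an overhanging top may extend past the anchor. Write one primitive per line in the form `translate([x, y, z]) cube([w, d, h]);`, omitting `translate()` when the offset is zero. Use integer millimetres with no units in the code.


translate([448, 143, 0]) cube([18, 324, 929]);
translate([1177, 143, 0]) cube([18, 324, 929]);
translate([466, 143, 0]) cube([711, 324, 25]);
translate([466, 143, 400]) cube([711, 324, 25]);
translate([466, 143, 800]) cube([711, 324, 25]);


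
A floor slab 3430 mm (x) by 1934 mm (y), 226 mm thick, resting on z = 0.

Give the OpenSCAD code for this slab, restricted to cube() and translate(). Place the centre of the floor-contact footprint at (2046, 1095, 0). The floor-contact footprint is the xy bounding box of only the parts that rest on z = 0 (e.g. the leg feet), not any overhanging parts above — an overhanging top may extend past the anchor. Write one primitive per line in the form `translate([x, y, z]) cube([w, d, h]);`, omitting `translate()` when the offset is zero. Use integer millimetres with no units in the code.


translate([331, 128, 0]) cube([3430, 1934, 226]);


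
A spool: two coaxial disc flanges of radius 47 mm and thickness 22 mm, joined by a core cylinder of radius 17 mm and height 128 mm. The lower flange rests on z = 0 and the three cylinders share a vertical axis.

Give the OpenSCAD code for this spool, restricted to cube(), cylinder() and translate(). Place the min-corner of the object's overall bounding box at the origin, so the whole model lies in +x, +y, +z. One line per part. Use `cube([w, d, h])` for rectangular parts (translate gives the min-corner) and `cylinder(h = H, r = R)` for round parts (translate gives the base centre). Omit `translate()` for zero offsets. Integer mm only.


translate([47, 47, 0]) cylinder(h = 22, r = 47);
translate([47, 47, 22]) cylinder(h = 128, r = 17);
translate([47, 47, 150]) cylinder(h = 22, r = 47);


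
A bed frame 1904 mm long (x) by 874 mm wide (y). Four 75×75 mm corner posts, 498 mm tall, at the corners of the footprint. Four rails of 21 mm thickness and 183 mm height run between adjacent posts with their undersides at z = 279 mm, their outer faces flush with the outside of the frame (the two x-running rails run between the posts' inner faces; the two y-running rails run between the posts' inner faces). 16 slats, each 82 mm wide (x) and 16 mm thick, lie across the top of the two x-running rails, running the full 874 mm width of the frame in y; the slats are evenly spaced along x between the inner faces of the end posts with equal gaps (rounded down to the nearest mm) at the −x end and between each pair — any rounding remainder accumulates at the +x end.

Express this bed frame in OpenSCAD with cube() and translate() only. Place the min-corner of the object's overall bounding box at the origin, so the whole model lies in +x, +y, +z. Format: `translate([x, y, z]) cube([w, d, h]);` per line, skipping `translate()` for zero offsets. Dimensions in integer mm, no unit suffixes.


cube([75, 75, 498]);
translate([0, 799, 0]) cube([75, 75, 498]);
translate([1829, 0, 0]) cube([75, 75, 498]);
translate([1829, 799, 0]) cube([75, 75, 498]);
translate([75, 0, 279]) cube([1754, 21, 183]);
translate([75, 853, 279]) cube([1754, 21, 183]);
translate([0, 75, 279]) cube([21, 724, 183]);
translate([1883, 75, 279]) cube([21, 724, 183]);
translate([101, 0, 462]) cube([82, 874, 16]);
translate([209, 0, 462]) cube([82, 874, 16]);
translate([317, 0, 462]) cube([82, 874, 16]);
translate([425, 0, 462]) cube([82, 874, 16]);
translate([533, 0, 462]) cube([82, 874, 16]);
translate([641, 0, 462]) cube([82, 874, 16]);
translate([749, 0, 462]) cube([82, 874, 16]);
translate([857, 0, 462]) cube([82, 874, 16]);
translate([965, 0, 462]) cube([82, 874, 16]);
translate([1073, 0, 462]) cube([82, 874, 16]);
translate([1181, 0, 462]) cube([82, 874, 16]);
translate([1289, 0, 462]) cube([82, 874, 16]);
translate([1397, 0, 462]) cube([82, 874, 16]);
translate([1505, 0, 462]) cube([82, 874, 16]);
translate([1613, 0, 462]) cube([82, 874, 16]);
translate([1721, 0, 462]) cube([82, 874, 16]);


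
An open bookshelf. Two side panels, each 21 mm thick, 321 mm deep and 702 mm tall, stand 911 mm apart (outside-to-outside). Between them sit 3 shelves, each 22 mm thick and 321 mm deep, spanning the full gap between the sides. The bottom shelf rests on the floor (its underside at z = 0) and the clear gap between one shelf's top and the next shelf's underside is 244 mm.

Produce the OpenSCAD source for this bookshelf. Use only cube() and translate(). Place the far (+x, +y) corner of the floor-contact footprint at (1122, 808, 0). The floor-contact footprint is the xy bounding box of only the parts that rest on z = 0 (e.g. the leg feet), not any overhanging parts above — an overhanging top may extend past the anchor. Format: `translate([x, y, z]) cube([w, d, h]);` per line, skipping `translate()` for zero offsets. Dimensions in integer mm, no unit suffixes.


translate([211, 487, 0]) cube([21, 321, 702]);
translate([1101, 487, 0]) cube([21, 321, 702]);
translate([232, 487, 0]) cube([869, 321, 22]);
translate([232, 487, 266]) cube([869, 321, 22]);
translate([232, 487, 532]) cube([869, 321, 22]);


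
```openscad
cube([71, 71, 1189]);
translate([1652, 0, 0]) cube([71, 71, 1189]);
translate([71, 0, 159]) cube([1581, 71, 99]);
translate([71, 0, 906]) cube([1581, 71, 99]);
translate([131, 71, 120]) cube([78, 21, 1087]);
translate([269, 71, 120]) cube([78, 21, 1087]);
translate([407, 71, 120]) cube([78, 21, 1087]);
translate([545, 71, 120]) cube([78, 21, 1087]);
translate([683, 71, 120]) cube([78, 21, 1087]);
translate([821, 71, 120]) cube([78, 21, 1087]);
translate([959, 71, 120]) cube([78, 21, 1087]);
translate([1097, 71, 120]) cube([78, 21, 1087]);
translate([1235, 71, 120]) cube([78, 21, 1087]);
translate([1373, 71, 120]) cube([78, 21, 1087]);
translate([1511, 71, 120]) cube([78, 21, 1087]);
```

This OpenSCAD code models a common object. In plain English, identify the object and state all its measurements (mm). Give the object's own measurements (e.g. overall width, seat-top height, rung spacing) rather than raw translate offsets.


A fence section. Two 71×71 mm posts, 1189 mm tall, stand on the floor with a clear span of 1581 mm between their inner faces. Two horizontal rails of 71×99 mm section span the gap between the posts with their undersides at z = 159 mm and z = 906 mm, flush with the posts' −y face. 11 pickets, each 78 mm wide, 21 mm thick and 1087 mm tall, are fixed to the +y face of the rails with their bottoms at z = 120 mm, spaced across the span with a 60 mm gap after the −x post and between neighbouring pickets, with 63 mm left before the +x post.


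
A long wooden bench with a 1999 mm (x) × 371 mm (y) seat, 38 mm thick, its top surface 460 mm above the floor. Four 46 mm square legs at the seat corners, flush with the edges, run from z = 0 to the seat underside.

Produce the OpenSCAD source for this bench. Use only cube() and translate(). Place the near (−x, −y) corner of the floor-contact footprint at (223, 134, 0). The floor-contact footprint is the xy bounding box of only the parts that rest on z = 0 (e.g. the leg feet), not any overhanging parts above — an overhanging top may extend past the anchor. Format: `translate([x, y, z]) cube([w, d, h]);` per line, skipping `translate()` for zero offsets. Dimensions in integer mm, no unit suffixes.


translate([223, 134, 422]) cube([1999, 371, 38]);
translate([223, 134, 0]) cube([46, 46, 422]);
translate([223, 459, 0]) cube([46, 46, 422]);
translate([2176, 134, 0]) cube([46, 46, 422]);
translate([2176, 459, 0]) cube([46, 46, 422]);


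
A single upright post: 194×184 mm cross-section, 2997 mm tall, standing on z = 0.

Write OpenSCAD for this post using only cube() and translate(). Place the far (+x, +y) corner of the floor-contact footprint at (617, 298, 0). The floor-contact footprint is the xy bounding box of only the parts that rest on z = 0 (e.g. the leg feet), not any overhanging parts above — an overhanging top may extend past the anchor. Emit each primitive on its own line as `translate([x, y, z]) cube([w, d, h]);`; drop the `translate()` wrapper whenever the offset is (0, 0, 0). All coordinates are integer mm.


translate([423, 114, 0]) cube([194, 184, 2997]);


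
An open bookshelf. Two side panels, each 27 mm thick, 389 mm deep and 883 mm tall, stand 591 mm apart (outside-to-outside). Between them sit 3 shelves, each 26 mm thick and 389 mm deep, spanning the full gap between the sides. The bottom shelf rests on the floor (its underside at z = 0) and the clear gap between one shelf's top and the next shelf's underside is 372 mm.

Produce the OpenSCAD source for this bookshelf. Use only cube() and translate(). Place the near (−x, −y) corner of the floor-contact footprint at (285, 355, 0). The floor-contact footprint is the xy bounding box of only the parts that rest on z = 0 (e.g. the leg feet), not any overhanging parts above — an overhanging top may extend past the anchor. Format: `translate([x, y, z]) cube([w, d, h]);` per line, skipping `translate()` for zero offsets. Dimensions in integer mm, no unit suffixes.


translate([285, 355, 0]) cube([27, 389, 883]);
translate([849, 355, 0]) cube([27, 389, 883]);
translate([312, 355, 0]) cube([537, 389, 26]);
translate([312, 355, 398]) cube([537, 389, 26]);
translate([312, 355, 796]) cube([537, 389, 26]);


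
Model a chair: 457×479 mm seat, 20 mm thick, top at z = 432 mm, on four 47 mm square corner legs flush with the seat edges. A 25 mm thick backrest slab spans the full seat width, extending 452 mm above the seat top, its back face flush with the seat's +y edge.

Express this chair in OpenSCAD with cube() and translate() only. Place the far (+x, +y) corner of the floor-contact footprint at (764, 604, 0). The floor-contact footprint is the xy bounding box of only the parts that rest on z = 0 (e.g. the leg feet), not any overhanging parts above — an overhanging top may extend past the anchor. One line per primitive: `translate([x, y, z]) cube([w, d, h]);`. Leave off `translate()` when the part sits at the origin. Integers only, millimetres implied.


// leg_h = 432 - 20 = 412
translate([307, 125, 412]) cube([457, 479, 20]);
translate([307, 125, 0]) cube([47, 47, 412]);
translate([717, 125, 0]) cube([47, 47, 412]);
translate([307, 557, 0]) cube([47, 47, 412]);
translate([717, 557, 0]) cube([47, 47, 412]);
translate([307, 579, 432]) cube([457, 25, 452]);


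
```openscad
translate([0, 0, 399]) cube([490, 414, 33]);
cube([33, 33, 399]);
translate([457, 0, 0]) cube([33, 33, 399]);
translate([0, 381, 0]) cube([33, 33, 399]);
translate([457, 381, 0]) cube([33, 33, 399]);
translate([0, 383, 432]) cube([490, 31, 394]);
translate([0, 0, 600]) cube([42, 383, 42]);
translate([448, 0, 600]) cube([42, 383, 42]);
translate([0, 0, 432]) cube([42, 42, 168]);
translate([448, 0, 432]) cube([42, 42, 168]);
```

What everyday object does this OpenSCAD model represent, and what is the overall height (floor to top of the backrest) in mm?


A chair. The overall height is 826 mm.

A slab on four corner posts with a tall panel at the back — a chair. The seat slab sits at z = 399 with thickness 33, and the 394 mm backrest starts at the seat top, so the overall height is 399 + 33 + 394 = 826 mm.


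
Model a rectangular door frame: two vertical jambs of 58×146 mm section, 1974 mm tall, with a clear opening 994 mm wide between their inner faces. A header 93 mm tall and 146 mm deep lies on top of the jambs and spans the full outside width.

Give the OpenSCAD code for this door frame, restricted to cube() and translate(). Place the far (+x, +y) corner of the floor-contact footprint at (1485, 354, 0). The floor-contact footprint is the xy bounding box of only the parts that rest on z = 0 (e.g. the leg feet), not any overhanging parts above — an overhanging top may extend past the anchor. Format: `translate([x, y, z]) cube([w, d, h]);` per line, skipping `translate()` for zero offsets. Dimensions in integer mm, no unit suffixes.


translate([375, 208, 0]) cube([58, 146, 1974]);
translate([1427, 208, 0]) cube([58, 146, 1974]);
translate([375, 208, 1974]) cube([1110, 146, 93]);


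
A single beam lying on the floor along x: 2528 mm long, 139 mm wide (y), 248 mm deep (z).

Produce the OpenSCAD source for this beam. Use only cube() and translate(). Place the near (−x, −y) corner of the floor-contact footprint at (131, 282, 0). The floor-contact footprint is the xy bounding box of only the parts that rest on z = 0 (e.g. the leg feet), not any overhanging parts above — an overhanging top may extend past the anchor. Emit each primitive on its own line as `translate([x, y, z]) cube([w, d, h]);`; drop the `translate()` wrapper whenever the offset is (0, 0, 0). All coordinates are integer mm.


translate([131, 282, 0]) cube([2528, 139, 248]);


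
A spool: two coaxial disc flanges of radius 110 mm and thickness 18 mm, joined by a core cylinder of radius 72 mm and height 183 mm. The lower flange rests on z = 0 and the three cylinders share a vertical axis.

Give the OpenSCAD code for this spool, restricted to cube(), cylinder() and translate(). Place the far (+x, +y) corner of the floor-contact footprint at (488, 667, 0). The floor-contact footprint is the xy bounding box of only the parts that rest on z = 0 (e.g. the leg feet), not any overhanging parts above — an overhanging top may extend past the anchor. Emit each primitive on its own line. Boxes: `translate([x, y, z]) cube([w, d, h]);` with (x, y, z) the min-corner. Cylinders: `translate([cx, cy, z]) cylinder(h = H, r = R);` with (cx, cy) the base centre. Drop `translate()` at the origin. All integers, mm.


translate([378, 557, 0]) cylinder(h = 18, r = 110);
translate([378, 557, 18]) cylinder(h = 183, r = 72);
translate([378, 557, 201]) cylinder(h = 18, r = 110);


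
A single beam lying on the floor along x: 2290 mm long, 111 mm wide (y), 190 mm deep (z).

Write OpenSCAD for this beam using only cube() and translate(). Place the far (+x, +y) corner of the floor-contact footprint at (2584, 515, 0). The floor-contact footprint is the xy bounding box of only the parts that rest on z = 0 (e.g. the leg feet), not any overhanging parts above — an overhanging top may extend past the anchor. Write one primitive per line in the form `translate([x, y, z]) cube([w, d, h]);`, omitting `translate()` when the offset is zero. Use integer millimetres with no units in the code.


translate([294, 404, 0]) cube([2290, 111, 190]);


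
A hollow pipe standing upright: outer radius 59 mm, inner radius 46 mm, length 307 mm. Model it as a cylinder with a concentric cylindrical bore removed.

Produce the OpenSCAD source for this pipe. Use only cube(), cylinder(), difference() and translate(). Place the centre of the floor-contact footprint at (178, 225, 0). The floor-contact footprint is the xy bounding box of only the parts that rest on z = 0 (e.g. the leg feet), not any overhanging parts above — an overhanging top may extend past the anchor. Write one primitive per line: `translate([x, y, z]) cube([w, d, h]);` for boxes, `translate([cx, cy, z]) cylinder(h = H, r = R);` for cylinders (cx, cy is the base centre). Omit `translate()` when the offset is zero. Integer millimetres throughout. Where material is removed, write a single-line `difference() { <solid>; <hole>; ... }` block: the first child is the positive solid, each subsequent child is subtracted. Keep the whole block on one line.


difference() { translate([178, 225, 0]) cylinder(h = 307, r = 59); translate([178, 225, 0]) cylinder(h = 307, r = 46); }


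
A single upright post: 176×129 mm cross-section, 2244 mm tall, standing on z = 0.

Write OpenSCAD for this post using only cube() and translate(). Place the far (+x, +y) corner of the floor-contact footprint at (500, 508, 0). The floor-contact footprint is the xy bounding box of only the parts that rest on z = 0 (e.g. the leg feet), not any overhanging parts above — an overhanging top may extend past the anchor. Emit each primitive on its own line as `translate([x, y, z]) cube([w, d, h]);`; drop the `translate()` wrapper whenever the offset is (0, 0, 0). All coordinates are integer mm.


translate([324, 379, 0]) cube([176, 129, 2244]);


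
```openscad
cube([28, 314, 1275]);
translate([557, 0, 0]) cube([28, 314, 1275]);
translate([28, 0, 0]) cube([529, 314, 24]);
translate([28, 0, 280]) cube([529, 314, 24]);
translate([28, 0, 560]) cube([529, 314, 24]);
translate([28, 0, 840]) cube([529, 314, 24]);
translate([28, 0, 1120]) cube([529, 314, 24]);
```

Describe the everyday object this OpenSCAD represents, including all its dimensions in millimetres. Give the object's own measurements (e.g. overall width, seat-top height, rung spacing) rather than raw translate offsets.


An open bookshelf. Two side panels, each 28 mm thick, 314 mm deep and 1275 mm tall, stand 585 mm apart (outside-to-outside). Between them sit 5 shelves, each 24 mm thick and 314 mm deep, spanning the full gap between the sides. The bottom shelf rests on the floor (its underside at z = 0) and the clear gap between one shelf's top and the next shelf's underside is 256 mm.


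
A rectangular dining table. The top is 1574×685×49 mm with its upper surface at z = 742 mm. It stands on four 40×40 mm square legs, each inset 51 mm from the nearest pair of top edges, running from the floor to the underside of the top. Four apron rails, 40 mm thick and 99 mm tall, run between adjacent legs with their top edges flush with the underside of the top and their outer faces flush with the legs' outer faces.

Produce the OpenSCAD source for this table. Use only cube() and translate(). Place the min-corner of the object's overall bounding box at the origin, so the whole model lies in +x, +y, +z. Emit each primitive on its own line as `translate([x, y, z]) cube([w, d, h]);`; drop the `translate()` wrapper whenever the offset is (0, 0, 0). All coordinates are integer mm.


// leg_h = 742 - 49 = 693
// apron z = 693 - 99 = 594
translate([0, 0, 693]) cube([1574, 685, 49]);
translate([51, 51, 0]) cube([40, 40, 693]);
translate([1483, 51, 0]) cube([40, 40, 693]);
translate([51, 594, 0]) cube([40, 40, 693]);
translate([1483, 594, 0]) cube([40, 40, 693]);
translate([91, 51, 594]) cube([1392, 40, 99]);
translate([91, 594, 594]) cube([1392, 40, 99]);
translate([51, 91, 594]) cube([40, 503, 99]);
translate([1483, 91, 594]) cube([40, 503, 99]);


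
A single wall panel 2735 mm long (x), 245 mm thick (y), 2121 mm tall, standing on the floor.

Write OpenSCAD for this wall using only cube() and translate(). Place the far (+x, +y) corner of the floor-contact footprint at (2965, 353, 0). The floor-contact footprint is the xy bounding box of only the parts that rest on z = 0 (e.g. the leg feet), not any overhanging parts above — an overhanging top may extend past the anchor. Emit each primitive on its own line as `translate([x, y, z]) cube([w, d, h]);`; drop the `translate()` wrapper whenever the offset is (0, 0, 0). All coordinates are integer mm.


translate([230, 108, 0]) cube([2735, 245, 2121]);


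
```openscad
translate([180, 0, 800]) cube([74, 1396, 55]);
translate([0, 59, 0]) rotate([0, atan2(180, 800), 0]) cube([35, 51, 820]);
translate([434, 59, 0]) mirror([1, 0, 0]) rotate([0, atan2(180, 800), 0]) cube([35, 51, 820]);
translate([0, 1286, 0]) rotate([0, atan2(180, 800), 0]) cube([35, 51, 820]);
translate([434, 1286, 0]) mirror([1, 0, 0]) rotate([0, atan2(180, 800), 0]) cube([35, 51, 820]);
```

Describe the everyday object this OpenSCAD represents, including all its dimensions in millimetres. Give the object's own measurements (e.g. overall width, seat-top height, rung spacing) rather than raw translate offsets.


A sawhorse. A 74×1396×55 mm beam (x, y, z) sits on two A-frame leg pairs. Each pair is two raked legs of 35×51 mm section (51 mm along y) splaying symmetrically in x. Each leg rises 800 mm vertically over 180 mm of horizontal reach and is 820 mm long along its own axis. Every leg's outer bottom edge rests on the floor and its outer top edge meets a bottom edge of the beam — the left legs (tilting toward +x) meet the beam's −x bottom edge, the right legs (their mirror images, tilting toward −x) meet its +x bottom edge — so the leg tops tuck under the beam, the beam's underside is 800 mm above the floor, and the feet are 434 mm apart outside-to-outside with the beam centred between them. The two leg pairs are set in 59 mm from either end of the beam.


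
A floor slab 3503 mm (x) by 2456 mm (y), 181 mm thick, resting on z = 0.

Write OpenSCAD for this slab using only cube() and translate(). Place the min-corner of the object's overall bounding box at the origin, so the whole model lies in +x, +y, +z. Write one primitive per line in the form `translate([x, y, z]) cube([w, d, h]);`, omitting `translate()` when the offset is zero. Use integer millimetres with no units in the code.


cube([3503, 2456, 181]);


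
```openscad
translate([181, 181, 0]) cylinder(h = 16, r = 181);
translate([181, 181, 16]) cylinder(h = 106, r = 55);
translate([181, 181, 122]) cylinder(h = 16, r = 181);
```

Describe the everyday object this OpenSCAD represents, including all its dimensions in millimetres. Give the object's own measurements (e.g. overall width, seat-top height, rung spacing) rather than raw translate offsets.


A spool: two coaxial disc flanges of radius 181 mm and thickness 16 mm, joined by a core cylinder of radius 55 mm and height 106 mm. The lower flange rests on z = 0 and the three cylinders share a vertical axis.


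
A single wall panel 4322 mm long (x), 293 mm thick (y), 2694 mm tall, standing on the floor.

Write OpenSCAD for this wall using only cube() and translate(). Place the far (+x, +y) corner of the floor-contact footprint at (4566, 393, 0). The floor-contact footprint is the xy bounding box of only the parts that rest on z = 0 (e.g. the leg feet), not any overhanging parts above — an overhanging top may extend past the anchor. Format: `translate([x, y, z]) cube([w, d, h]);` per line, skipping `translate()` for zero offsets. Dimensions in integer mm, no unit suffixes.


translate([244, 100, 0]) cube([4322, 293, 2694]);


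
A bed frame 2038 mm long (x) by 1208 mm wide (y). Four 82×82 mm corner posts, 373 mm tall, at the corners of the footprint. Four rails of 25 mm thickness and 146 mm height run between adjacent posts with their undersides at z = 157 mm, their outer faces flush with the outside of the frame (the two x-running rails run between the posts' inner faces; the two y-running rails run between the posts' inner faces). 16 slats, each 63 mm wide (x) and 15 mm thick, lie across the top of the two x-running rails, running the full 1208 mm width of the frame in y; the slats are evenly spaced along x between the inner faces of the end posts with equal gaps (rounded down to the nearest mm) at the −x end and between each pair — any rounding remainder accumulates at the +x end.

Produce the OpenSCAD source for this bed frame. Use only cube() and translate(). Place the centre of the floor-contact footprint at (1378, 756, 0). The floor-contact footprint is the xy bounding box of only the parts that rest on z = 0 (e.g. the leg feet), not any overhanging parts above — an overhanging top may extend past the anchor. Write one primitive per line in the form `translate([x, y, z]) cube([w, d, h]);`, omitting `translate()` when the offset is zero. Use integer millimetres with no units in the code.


// slat z = rail_z + rail_h = 157 + 146 = 303
// slat gap = ⌊(1874 − 16·63) / 17⌋ = 50
translate([359, 152, 0]) cube([82, 82, 373]);
translate([359, 1278, 0]) cube([82, 82, 373]);
translate([2315, 152, 0]) cube([82, 82, 373]);
translate([2315, 1278, 0]) cube([82, 82, 373]);
translate([441, 152, 157]) cube([1874, 25, 146]);
translate([441, 1335, 157]) cube([1874, 25, 146]);
translate([359, 234, 157]) cube([25, 1044, 146]);
translate([2372, 234, 157]) cube([25, 1044, 146]);
translate([491, 152, 303]) cube([63, 1208, 15]);
translate([604, 152, 303]) cube([63, 1208, 15]);
translate([717, 152, 303]) cube([63, 1208, 15]);
translate([830, 152, 303]) cube([63, 1208, 15]);
translate([943, 152, 303]) cube([63, 1208, 15]);
translate([1056, 152, 303]) cube([63, 1208, 15]);
translate([1169, 152, 303]) cube([63, 1208, 15]);
translate([1282, 152, 303]) cube([63, 1208, 15]);
translate([1395, 152, 303]) cube([63, 1208, 15]);
translate([1508, 152, 303]) cube([63, 1208, 15]);
translate([1621, 152, 303]) cube([63, 1208, 15]);
translate([1734, 152, 303]) cube([63, 1208, 15]);
translate([1847, 152, 303]) cube([63, 1208, 15]);
translate([1960, 152, 303]) cube([63, 1208, 15]);
translate([2073, 152, 303]) cube([63, 1208, 15]);
translate([2186, 152, 303]) cube([63, 1208, 15]);


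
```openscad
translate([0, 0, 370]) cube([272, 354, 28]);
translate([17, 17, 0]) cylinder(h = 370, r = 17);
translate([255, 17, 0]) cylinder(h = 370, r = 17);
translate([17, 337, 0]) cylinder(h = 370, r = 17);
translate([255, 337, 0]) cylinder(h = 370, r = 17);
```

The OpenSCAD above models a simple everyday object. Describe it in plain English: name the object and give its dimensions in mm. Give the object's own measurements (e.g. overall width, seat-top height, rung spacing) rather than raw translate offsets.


A four-legged stool. The seat is a 272×354×28 mm slab whose top surface is at z = 398 mm; four round legs, each 34 mm in diameter, run from the floor (z = 0) to the underside of the seat, each leg's axis is inset half a diameter from the nearest pair of seat edges (so the leg's bounding box is flush with the corner).


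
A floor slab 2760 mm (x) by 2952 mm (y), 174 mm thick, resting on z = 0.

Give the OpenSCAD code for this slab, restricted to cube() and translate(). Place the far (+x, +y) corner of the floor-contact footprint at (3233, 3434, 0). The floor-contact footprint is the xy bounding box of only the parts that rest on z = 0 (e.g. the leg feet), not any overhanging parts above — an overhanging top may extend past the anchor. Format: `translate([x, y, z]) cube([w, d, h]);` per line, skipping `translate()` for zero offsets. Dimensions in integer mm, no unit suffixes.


translate([473, 482, 0]) cube([2760, 2952, 174]);


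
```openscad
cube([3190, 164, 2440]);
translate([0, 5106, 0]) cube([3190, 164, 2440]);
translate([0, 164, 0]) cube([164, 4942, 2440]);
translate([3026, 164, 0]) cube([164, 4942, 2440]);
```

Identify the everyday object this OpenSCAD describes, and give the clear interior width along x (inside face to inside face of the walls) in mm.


A house (or room) frame. The interior width is 2862 mm.

Four 2440 mm walls enclosing a rectangle with no floor or roof — a room or house frame. Outside width is 3190 mm and wall thickness is 164 mm, so the interior width is 3190 − 2 × 164 = 2862 mm.


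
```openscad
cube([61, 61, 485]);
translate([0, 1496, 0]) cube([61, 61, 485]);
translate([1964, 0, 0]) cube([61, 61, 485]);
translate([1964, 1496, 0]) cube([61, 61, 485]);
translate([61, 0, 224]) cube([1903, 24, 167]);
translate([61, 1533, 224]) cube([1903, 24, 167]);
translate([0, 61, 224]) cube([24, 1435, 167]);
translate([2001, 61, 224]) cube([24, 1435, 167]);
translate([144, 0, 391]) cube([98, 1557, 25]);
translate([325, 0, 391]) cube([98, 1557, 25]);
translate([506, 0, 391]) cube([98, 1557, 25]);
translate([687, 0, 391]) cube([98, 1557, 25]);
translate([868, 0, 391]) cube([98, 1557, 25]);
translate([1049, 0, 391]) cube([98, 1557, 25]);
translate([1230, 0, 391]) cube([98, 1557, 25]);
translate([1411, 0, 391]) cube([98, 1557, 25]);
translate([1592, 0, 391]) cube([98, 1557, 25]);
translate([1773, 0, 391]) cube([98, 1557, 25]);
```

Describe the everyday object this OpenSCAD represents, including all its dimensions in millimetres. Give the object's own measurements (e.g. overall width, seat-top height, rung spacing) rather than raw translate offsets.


A bed frame 2025 mm long (x) by 1557 mm wide (y). Four 61×61 mm corner posts, 485 mm tall, at the corners of the footprint. Four rails of 24 mm thickness and 167 mm height run between adjacent posts with their undersides at z = 224 mm, their outer faces flush with the outside of the frame (the two x-running rails run between the posts' inner faces; the two y-running rails run between the posts' inner faces). 10 slats, each 98 mm wide (x) and 25 mm thick, lie across the top of the two x-running rails, running the full 1557 mm width of the frame in y; along x they sit between the end posts with a 83 mm gap after the −x posts and between neighbouring slats, leaving 93 mm before the +x posts.


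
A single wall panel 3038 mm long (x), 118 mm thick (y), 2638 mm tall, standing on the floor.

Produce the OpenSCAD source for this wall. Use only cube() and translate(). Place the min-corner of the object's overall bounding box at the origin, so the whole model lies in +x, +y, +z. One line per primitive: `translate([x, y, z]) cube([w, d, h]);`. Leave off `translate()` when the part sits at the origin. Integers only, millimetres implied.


cube([3038, 118, 2638]);


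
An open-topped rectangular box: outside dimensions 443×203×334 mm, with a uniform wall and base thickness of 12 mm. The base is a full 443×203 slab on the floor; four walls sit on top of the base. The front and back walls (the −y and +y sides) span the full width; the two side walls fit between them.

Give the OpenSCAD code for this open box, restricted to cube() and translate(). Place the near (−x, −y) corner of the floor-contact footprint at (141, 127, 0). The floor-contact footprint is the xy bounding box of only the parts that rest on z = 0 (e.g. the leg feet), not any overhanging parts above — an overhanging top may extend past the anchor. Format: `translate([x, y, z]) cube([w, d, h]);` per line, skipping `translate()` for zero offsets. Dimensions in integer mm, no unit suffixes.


translate([141, 127, 0]) cube([443, 203, 12]);
translate([141, 127, 12]) cube([443, 12, 322]);
translate([141, 318, 12]) cube([443, 12, 322]);
translate([141, 139, 12]) cube([12, 179, 322]);
translate([572, 139, 12]) cube([12, 179, 322]);


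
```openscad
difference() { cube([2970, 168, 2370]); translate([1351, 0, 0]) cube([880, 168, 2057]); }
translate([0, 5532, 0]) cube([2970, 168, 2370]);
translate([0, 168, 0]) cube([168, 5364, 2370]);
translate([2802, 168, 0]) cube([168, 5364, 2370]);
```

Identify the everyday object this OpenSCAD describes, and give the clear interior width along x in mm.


A single room. The interior width is 2634 mm.

Four walls enclosing a rectangle with a door in the front wall — a room. Outside width 2970 minus two 168 mm walls gives 2634 mm.


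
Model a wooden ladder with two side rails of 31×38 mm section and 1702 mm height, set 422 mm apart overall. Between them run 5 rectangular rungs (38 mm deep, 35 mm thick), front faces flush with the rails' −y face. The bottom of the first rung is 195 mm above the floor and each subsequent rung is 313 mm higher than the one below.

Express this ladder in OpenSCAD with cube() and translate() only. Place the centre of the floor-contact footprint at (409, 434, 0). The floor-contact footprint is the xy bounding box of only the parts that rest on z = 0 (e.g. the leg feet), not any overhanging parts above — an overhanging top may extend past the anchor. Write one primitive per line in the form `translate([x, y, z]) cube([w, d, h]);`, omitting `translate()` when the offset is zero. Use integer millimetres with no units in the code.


translate([198, 415, 0]) cube([31, 38, 1702]);
translate([589, 415, 0]) cube([31, 38, 1702]);
translate([229, 415, 195]) cube([360, 38, 35]);
translate([229, 415, 508]) cube([360, 38, 35]);
translate([229, 415, 821]) cube([360, 38, 35]);
translate([229, 415, 1134]) cube([360, 38, 35]);
translate([229, 415, 1447]) cube([360, 38, 35]);


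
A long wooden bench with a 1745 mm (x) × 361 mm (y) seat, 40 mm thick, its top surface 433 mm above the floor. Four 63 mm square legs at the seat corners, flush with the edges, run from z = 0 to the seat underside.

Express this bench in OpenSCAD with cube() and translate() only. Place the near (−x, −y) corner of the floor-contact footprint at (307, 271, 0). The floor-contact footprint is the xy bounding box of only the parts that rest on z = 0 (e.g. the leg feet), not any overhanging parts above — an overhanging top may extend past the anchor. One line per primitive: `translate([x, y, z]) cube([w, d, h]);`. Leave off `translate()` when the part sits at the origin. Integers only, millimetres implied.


translate([307, 271, 393]) cube([1745, 361, 40]);
translate([307, 271, 0]) cube([63, 63, 393]);
translate([307, 569, 0]) cube([63, 63, 393]);
translate([1989, 271, 0]) cube([63, 63, 393]);
translate([1989, 569, 0]) cube([63, 63, 393]);


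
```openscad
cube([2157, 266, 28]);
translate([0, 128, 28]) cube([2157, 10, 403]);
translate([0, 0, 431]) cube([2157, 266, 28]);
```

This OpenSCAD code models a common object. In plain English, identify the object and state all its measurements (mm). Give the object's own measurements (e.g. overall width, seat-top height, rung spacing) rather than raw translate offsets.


An I-beam lying along x, 2157 mm long. Overall section height 459 mm. Two flanges 266 mm wide (y) and 28 mm thick, one on the floor and one at the top; a web 10 mm thick runs between them, centred on the flange width.


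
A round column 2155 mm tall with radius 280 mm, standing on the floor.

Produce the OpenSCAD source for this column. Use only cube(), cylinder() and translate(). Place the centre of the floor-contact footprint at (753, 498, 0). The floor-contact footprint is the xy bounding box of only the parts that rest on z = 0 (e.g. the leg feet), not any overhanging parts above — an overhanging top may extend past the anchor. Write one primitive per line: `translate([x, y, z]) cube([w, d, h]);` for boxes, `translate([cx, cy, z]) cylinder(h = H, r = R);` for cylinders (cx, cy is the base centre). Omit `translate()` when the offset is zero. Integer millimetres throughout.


translate([753, 498, 0]) cylinder(h = 2155, r = 280);
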